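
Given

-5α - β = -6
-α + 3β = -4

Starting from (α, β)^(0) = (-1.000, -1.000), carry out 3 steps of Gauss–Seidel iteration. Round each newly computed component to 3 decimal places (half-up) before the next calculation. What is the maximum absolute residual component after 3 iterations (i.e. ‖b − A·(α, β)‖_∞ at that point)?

Iteration 1:
  α = (-6 - (-1)·-1.000) / (-5) = 1.400
  β = (-4 - (-1)·1.400) / (3) = -0.867
Iteration 2:
  α = (-6 - (-1)·-0.867) / (-5) = 1.373
  β = (-4 - (-1)·1.373) / (3) = -0.876
Iteration 3:
  α = (-6 - (-1)·-0.876) / (-5) = 1.375
  β = (-4 - (-1)·1.375) / (3) = -0.875
Residual b − A·x = (0.000, 0.000); ∞-norm = 0.000

0.000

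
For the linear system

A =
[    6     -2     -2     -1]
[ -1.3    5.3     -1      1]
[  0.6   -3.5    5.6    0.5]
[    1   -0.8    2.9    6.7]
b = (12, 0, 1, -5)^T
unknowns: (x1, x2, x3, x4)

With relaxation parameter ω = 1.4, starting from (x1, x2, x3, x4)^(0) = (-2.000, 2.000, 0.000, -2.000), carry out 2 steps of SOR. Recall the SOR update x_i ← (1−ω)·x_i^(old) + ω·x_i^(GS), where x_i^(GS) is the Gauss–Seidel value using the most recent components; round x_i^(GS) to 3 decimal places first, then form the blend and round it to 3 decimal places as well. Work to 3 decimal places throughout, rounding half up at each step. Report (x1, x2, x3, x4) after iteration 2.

(1.771, 0.769, 0.487, -1.007)

Iteration 1:
  x1: GS value = (12 - (-2)·2.000 - (-2)·0.000 - (-1)·-2.000) / (6) = 2.333;  x1 ← (1−ω)·-2.000 + ω·2.333 = 4.066
  x2: GS value = (0 - (-1.3)·4.066 - (-1)·0.000 - (1)·-2.000) / (5.3) = 1.375;  x2 ← (1−ω)·2.000 + ω·1.375 = 1.125
  x3: GS value = (1 - (0.6)·4.066 - (-3.5)·1.125 - (0.5)·-2.000) / (5.6) = 0.625;  x3 ← (1−ω)·0.000 + ω·0.625 = 0.875
  x4: GS value = (-5 - (1)·4.066 - (-0.8)·1.125 - (2.9)·0.875) / (6.7) = -1.598;  x4 ← (1−ω)·-2.000 + ω·-1.598 = -1.437
Iteration 2:
  x1: GS value = (12 - (-2)·1.125 - (-2)·0.875 - (-1)·-1.437) / (6) = 2.427;  x1 ← (1−ω)·4.066 + ω·2.427 = 1.771
  x2: GS value = (0 - (-1.3)·1.771 - (-1)·0.875 - (1)·-1.437) / (5.3) = 0.871;  x2 ← (1−ω)·1.125 + ω·0.871 = 0.769
  x3: GS value = (1 - (0.6)·1.771 - (-3.5)·0.769 - (0.5)·-1.437) / (5.6) = 0.598;  x3 ← (1−ω)·0.875 + ω·0.598 = 0.487
  x4: GS value = (-5 - (1)·1.771 - (-0.8)·0.769 - (2.9)·0.487) / (6.7) = -1.130;  x4 ← (1−ω)·-1.437 + ω·-1.130 = -1.007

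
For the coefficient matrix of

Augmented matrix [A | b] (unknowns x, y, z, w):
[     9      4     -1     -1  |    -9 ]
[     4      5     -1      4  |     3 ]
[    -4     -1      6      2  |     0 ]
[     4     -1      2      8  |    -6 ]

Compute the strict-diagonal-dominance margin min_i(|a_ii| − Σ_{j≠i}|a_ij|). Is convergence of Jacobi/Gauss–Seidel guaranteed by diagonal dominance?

-4

row 1: |9| − (4+1+1) = 3
row 2: |5| − (4+1+4) = -4
row 3: |6| − (4+1+2) = -1
row 4: |8| − (4+1+2) = 1
minimum over rows = -4 → not strictly diagonally dominant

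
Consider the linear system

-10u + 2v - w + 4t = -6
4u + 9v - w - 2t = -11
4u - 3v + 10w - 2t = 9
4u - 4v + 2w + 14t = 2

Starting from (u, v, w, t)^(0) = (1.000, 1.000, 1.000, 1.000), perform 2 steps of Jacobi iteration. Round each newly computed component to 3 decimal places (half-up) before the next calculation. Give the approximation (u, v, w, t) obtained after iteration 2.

Iteration 1:
  u = (-6 - (2)·1.000 - (-1)·1.000 - (4)·1.000) / (-10) = 1.100
  v = (-11 - (4)·1.000 - (-1)·1.000 - (-2)·1.000) / (9) = -1.333
  w = (9 - (4)·1.000 - (-3)·1.000 - (-2)·1.000) / (10) = 1.000
  t = (2 - (4)·1.000 - (-4)·1.000 - (2)·1.000) / (14) = 0.000
Iteration 2:
  u = (-6 - (2)·-1.333 - (-1)·1.000 - (4)·0.000) / (-10) = 0.233
  v = (-11 - (4)·1.100 - (-1)·1.000 - (-2)·0.000) / (9) = -1.600
  w = (9 - (4)·1.100 - (-3)·-1.333 - (-2)·0.000) / (10) = 0.060
  t = (2 - (4)·1.100 - (-4)·-1.333 - (2)·1.000) / (14) = -0.695

(0.233, -1.600, 0.060, -0.695)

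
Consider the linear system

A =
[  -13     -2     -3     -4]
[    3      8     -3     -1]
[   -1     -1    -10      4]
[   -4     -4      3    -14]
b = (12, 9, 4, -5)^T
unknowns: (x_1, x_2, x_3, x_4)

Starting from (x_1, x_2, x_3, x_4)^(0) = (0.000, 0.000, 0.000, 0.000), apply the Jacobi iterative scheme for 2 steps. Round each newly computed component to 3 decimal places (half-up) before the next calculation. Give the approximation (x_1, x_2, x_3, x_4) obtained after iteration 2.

(-1.114, 1.366, -0.277, 0.214)

Iteration 1:
  x_1 = (12 - (-2)·0.000 - (-3)·0.000 - (-4)·0.000) / (-13) = -0.923
  x_2 = (9 - (3)·0.000 - (-3)·0.000 - (-1)·0.000) / (8) = 1.125
  x_3 = (4 - (-1)·0.000 - (-1)·0.000 - (4)·0.000) / (-10) = -0.400
  x_4 = (-5 - (-4)·0.000 - (-4)·0.000 - (3)·0.000) / (-14) = 0.357
Iteration 2:
  x_1 = (12 - (-2)·1.125 - (-3)·-0.400 - (-4)·0.357) / (-13) = -1.114
  x_2 = (9 - (3)·-0.923 - (-3)·-0.400 - (-1)·0.357) / (8) = 1.366
  x_3 = (4 - (-1)·-0.923 - (-1)·1.125 - (4)·0.357) / (-10) = -0.277
  x_4 = (-5 - (-4)·-0.923 - (-4)·1.125 - (3)·-0.400) / (-14) = 0.214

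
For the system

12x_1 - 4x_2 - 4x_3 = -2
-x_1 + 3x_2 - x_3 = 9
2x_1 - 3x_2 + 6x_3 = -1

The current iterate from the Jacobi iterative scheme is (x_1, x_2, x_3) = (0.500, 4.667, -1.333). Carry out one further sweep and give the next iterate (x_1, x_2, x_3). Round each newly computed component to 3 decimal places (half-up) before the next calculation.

One sweep:
  x_1 = (-2 - (-4)·4.667 - (-4)·-1.333) / (12) = 0.945
  x_2 = (9 - (-1)·0.500 - (-1)·-1.333) / (3) = 2.722
  x_3 = (-1 - (2)·0.500 - (-3)·4.667) / (6) = 2.000

(0.945, 2.722, 2.000)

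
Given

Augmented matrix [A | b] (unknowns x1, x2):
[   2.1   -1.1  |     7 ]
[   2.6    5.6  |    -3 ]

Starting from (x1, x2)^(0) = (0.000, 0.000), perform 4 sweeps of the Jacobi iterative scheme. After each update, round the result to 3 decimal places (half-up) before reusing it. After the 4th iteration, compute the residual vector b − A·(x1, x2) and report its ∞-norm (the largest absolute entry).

Iteration 1:
  x1 = (7 - (-1.1)·0.000) / (2.1) = 3.333
  x2 = (-3 - (2.6)·0.000) / (5.6) = -0.536
Iteration 2:
  x1 = (7 - (-1.1)·-0.536) / (2.1) = 3.053
  x2 = (-3 - (2.6)·3.333) / (5.6) = -2.083
Iteration 3:
  x1 = (7 - (-1.1)·-2.083) / (2.1) = 2.242
  x2 = (-3 - (2.6)·3.053) / (5.6) = -1.953
Iteration 4:
  x1 = (7 - (-1.1)·-1.953) / (2.1) = 2.310
  x2 = (-3 - (2.6)·2.242) / (5.6) = -1.577
Residual b − A·x = (0.414, -0.175); ∞-norm = 0.414

0.414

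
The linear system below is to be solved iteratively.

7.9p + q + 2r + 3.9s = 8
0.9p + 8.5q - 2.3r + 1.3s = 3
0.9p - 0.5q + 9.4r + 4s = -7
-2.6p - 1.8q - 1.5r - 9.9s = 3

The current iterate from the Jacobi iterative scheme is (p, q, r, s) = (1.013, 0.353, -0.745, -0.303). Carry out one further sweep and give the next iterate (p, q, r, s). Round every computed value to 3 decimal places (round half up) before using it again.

(1.306, 0.090, -0.694, -0.520)

One sweep:
  p = (8 - (1)·0.353 - (2)·-0.745 - (3.9)·-0.303) / (7.9) = 1.306
  q = (3 - (0.9)·1.013 - (-2.3)·-0.745 - (1.3)·-0.303) / (8.5) = 0.090
  r = (-7 - (0.9)·1.013 - (-0.5)·0.353 - (4)·-0.303) / (9.4) = -0.694
  s = (3 - (-2.6)·1.013 - (-1.8)·0.353 - (-1.5)·-0.745) / (-9.9) = -0.520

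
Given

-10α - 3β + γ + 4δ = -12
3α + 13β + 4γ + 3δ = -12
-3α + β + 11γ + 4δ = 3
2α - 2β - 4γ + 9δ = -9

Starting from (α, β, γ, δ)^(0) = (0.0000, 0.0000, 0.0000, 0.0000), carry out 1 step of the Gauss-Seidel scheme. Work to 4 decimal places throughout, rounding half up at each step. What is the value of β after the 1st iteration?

Iteration 1:
  α = (-12 - (-3)·0.0000 - (1)·0.0000 - (4)·0.0000) / (-10) = 1.2000
  β = (-12 - (3)·1.2000 - (4)·0.0000 - (3)·0.0000) / (13) = -1.2000
  γ = (3 - (-3)·1.2000 - (1)·-1.2000 - (4)·0.0000) / (11) = 0.7091
  δ = (-9 - (2)·1.2000 - (-2)·-1.2000 - (-4)·0.7091) / (9) = -1.2182

-1.2000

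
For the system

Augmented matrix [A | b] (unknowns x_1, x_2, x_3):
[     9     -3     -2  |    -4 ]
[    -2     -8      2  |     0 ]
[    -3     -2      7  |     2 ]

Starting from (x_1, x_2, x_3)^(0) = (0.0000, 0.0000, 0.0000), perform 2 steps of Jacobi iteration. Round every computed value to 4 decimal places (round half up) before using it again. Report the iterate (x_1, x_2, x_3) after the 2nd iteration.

(-0.3810, 0.1825, 0.0953)

Iteration 1:
  x_1 = (-4 - (-3)·0.0000 - (-2)·0.0000) / (9) = -0.4444
  x_2 = (0 - (-2)·0.0000 - (2)·0.0000) / (-8) = 0.0000
  x_3 = (2 - (-3)·0.0000 - (-2)·0.0000) / (7) = 0.2857
Iteration 2:
  x_1 = (-4 - (-3)·0.0000 - (-2)·0.2857) / (9) = -0.3810
  x_2 = (0 - (-2)·-0.4444 - (2)·0.2857) / (-8) = 0.1825
  x_3 = (2 - (-3)·-0.4444 - (-2)·0.0000) / (7) = 0.0953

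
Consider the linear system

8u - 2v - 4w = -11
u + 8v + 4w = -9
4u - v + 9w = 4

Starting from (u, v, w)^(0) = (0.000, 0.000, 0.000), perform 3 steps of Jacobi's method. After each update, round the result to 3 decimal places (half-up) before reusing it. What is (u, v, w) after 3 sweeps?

Iteration 1:
  u = (-11 - (-2)·0.000 - (-4)·0.000) / (8) = -1.375
  v = (-9 - (1)·0.000 - (4)·0.000) / (8) = -1.125
  w = (4 - (4)·0.000 - (-1)·0.000) / (9) = 0.444
Iteration 2:
  u = (-11 - (-2)·-1.125 - (-4)·0.444) / (8) = -1.434
  v = (-9 - (1)·-1.375 - (4)·0.444) / (8) = -1.175
  w = (4 - (4)·-1.375 - (-1)·-1.125) / (9) = 0.931
Iteration 3:
  u = (-11 - (-2)·-1.175 - (-4)·0.931) / (8) = -1.203
  v = (-9 - (1)·-1.434 - (4)·0.931) / (8) = -1.411
  w = (4 - (4)·-1.434 - (-1)·-1.175) / (9) = 0.951

(-1.203, -1.411, 0.951)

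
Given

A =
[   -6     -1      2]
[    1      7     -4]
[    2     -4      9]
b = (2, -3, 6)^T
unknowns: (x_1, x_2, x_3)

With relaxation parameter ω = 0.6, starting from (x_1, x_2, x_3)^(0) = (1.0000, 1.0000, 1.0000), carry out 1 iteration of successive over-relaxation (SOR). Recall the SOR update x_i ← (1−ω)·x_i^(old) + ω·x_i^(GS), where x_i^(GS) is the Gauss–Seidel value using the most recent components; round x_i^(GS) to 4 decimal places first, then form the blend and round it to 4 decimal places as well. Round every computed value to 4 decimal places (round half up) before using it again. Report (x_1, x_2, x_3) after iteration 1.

(0.3000, 0.4600, 0.8826)

Iteration 1:
  x_1: GS value = (2 - (-1)·1.0000 - (2)·1.0000) / (-6) = -0.1667;  x_1 ← (1−ω)·1.0000 + ω·-0.1667 = 0.3000
  x_2: GS value = (-3 - (1)·0.3000 - (-4)·1.0000) / (7) = 0.1000;  x_2 ← (1−ω)·1.0000 + ω·0.1000 = 0.4600
  x_3: GS value = (6 - (2)·0.3000 - (-4)·0.4600) / (9) = 0.8044;  x_3 ← (1−ω)·1.0000 + ω·0.8044 = 0.8826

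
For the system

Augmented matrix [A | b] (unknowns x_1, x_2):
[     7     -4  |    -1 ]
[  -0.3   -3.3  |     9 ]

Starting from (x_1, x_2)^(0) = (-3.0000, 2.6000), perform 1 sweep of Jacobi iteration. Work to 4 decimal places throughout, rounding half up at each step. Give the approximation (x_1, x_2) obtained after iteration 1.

Iteration 1:
  x_1 = (-1 - (-4)·2.6000) / (7) = 1.3429
  x_2 = (9 - (-0.3)·-3.0000) / (-3.3) = -2.4545

(1.3429, -2.4545)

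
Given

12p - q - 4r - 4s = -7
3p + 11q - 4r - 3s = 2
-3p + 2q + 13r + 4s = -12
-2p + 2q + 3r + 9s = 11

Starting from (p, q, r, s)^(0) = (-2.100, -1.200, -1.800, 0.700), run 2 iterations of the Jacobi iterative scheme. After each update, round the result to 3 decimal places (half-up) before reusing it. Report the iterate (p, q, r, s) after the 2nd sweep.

Iteration 1:
  p = (-7 - (-1)·-1.200 - (-4)·-1.800 - (-4)·0.700) / (12) = -1.050
  q = (2 - (3)·-2.100 - (-4)·-1.800 - (-3)·0.700) / (11) = 0.291
  r = (-12 - (-3)·-2.100 - (2)·-1.200 - (4)·0.700) / (13) = -1.438
  s = (11 - (-2)·-2.100 - (2)·-1.200 - (3)·-1.800) / (9) = 1.622
Iteration 2:
  p = (-7 - (-1)·0.291 - (-4)·-1.438 - (-4)·1.622) / (12) = -0.498
  q = (2 - (3)·-1.050 - (-4)·-1.438 - (-3)·1.622) / (11) = 0.388
  r = (-12 - (-3)·-1.050 - (2)·0.291 - (4)·1.622) / (13) = -1.709
  s = (11 - (-2)·-1.050 - (2)·0.291 - (3)·-1.438) / (9) = 1.404

(-0.498, 0.388, -1.709, 1.404)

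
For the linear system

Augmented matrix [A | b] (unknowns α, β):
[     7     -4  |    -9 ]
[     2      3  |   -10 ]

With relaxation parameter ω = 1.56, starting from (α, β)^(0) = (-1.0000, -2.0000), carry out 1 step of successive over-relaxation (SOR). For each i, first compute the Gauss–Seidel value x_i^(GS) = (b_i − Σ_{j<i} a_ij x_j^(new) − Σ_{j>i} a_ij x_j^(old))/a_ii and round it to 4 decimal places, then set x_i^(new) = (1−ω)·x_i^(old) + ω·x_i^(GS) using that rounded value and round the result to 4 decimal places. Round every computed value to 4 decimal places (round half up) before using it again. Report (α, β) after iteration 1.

(-3.2286, -0.7222)

Iteration 1:
  α: GS value = (-9 - (-4)·-2.0000) / (7) = -2.4286;  α ← (1−ω)·-1.0000 + ω·-2.4286 = -3.2286
  β: GS value = (-10 - (2)·-3.2286) / (3) = -1.1809;  β ← (1−ω)·-2.0000 + ω·-1.1809 = -0.7222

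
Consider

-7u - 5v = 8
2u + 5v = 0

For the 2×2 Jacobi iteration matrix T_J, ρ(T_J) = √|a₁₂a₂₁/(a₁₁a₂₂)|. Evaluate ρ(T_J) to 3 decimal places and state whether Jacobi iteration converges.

0.535

a₁₂a₂₁/(a₁₁a₂₂) = (-5)·(2) / ((-7)·(5)) = 0.285714
ρ = √|0.285714| = √0.285714 = 0.535
ρ < 1, so Jacobi converges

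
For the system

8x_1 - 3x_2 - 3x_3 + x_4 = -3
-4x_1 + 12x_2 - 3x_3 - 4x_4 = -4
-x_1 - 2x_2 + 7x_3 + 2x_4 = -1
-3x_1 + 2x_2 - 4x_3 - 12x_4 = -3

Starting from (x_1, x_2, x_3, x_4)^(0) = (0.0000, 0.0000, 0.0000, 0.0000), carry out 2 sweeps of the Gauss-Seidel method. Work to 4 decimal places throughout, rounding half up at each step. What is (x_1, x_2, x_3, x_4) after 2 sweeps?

Iteration 1:
  x_1 = (-3 - (-3)·0.0000 - (-3)·0.0000 - (1)·0.0000) / (8) = -0.3750
  x_2 = (-4 - (-4)·-0.3750 - (-3)·0.0000 - (-4)·0.0000) / (12) = -0.4583
  x_3 = (-1 - (-1)·-0.3750 - (-2)·-0.4583 - (2)·0.0000) / (7) = -0.3274
  x_4 = (-3 - (-3)·-0.3750 - (2)·-0.4583 - (-4)·-0.3274) / (-12) = 0.3765
Iteration 2:
  x_1 = (-3 - (-3)·-0.4583 - (-3)·-0.3274 - (1)·0.3765) / (8) = -0.7167
  x_2 = (-4 - (-4)·-0.7167 - (-3)·-0.3274 - (-4)·0.3765) / (12) = -0.5286
  x_3 = (-1 - (-1)·-0.7167 - (-2)·-0.5286 - (2)·0.3765) / (7) = -0.5038
  x_4 = (-3 - (-3)·-0.7167 - (2)·-0.5286 - (-4)·-0.5038) / (-12) = 0.5090

(-0.7167, -0.5286, -0.5038, 0.5090)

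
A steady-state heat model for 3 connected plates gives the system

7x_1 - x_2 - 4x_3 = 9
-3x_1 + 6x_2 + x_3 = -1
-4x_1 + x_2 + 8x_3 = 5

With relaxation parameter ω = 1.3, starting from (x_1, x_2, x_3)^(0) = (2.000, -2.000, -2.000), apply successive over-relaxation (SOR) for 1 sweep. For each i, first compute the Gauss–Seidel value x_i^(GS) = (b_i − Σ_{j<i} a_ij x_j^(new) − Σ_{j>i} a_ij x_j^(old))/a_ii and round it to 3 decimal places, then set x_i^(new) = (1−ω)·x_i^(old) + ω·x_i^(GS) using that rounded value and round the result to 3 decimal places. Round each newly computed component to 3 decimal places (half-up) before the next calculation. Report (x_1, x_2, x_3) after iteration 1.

(-0.786, 0.306, 0.852)

Iteration 1:
  x_1: GS value = (9 - (-1)·-2.000 - (-4)·-2.000) / (7) = -0.143;  x_1 ← (1−ω)·2.000 + ω·-0.143 = -0.786
  x_2: GS value = (-1 - (-3)·-0.786 - (1)·-2.000) / (6) = -0.226;  x_2 ← (1−ω)·-2.000 + ω·-0.226 = 0.306
  x_3: GS value = (5 - (-4)·-0.786 - (1)·0.306) / (8) = 0.194;  x_3 ← (1−ω)·-2.000 + ω·0.194 = 0.852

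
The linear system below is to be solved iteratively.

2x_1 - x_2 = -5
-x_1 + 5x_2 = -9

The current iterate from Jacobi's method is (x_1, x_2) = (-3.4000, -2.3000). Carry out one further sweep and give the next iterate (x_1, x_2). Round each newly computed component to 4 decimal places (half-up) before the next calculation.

(-3.6500, -2.4800)

One sweep:
  x_1 = (-5 - (-1)·-2.3000) / (2) = -3.6500
  x_2 = (-9 - (-1)·-3.4000) / (5) = -2.4800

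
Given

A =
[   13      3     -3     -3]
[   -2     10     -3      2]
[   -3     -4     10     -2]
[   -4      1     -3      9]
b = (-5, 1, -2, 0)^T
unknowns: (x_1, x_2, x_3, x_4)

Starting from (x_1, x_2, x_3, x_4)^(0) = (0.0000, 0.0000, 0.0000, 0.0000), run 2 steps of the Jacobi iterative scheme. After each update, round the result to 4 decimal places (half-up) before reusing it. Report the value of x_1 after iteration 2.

Iteration 1:
  x_1 = (-5 - (3)·0.0000 - (-3)·0.0000 - (-3)·0.0000) / (13) = -0.3846
  x_2 = (1 - (-2)·0.0000 - (-3)·0.0000 - (2)·0.0000) / (10) = 0.1000
  x_3 = (-2 - (-3)·0.0000 - (-4)·0.0000 - (-2)·0.0000) / (10) = -0.2000
  x_4 = (0 - (-4)·0.0000 - (1)·0.0000 - (-3)·0.0000) / (9) = 0.0000
Iteration 2:
  x_1 = (-5 - (3)·0.1000 - (-3)·-0.2000 - (-3)·0.0000) / (13) = -0.4538
  x_2 = (1 - (-2)·-0.3846 - (-3)·-0.2000 - (2)·0.0000) / (10) = -0.0369
  x_3 = (-2 - (-3)·-0.3846 - (-4)·0.1000 - (-2)·0.0000) / (10) = -0.2754
  x_4 = (0 - (-4)·-0.3846 - (1)·0.1000 - (-3)·-0.2000) / (9) = -0.2487

-0.4538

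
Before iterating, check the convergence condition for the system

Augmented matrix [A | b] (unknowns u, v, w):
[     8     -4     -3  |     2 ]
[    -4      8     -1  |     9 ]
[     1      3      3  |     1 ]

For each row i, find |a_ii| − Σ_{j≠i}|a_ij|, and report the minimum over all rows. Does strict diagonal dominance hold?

row 1: |8| − (4+3) = 1
row 2: |8| − (4+1) = 3
row 3: |3| − (1+3) = -1
minimum over rows = -1 → not strictly diagonally dominant

-1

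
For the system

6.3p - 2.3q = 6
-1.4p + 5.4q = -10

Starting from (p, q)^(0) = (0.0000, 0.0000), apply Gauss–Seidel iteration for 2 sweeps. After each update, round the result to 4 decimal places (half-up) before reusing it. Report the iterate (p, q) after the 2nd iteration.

Iteration 1:
  p = (6 - (-2.3)·0.0000) / (6.3) = 0.9524
  q = (-10 - (-1.4)·0.9524) / (5.4) = -1.6049
Iteration 2:
  p = (6 - (-2.3)·-1.6049) / (6.3) = 0.3665
  q = (-10 - (-1.4)·0.3665) / (5.4) = -1.7568

(0.3665, -1.7568)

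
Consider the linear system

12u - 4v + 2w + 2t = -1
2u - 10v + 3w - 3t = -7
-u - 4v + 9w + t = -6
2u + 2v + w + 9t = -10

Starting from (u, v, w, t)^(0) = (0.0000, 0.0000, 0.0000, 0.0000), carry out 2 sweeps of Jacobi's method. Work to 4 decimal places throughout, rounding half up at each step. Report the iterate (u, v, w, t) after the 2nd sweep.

Iteration 1:
  u = (-1 - (-4)·0.0000 - (2)·0.0000 - (2)·0.0000) / (12) = -0.0833
  v = (-7 - (2)·0.0000 - (3)·0.0000 - (-3)·0.0000) / (-10) = 0.7000
  w = (-6 - (-1)·0.0000 - (-4)·0.0000 - (1)·0.0000) / (9) = -0.6667
  t = (-10 - (2)·0.0000 - (2)·0.0000 - (1)·0.0000) / (9) = -1.1111
Iteration 2:
  u = (-1 - (-4)·0.7000 - (2)·-0.6667 - (2)·-1.1111) / (12) = 0.4463
  v = (-7 - (2)·-0.0833 - (3)·-0.6667 - (-3)·-1.1111) / (-10) = 0.8167
  w = (-6 - (-1)·-0.0833 - (-4)·0.7000 - (1)·-1.1111) / (9) = -0.2414
  t = (-10 - (2)·-0.0833 - (2)·0.7000 - (1)·-0.6667) / (9) = -1.1741

(0.4463, 0.8167, -0.2414, -1.1741)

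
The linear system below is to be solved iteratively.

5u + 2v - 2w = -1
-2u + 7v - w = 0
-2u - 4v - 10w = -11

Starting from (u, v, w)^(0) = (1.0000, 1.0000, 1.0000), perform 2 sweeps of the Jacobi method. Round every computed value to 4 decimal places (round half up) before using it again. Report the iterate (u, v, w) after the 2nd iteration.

(-0.1714, 0.0143, 0.9686)

Iteration 1:
  u = (-1 - (2)·1.0000 - (-2)·1.0000) / (5) = -0.2000
  v = (0 - (-2)·1.0000 - (-1)·1.0000) / (7) = 0.4286
  w = (-11 - (-2)·1.0000 - (-4)·1.0000) / (-10) = 0.5000
Iteration 2:
  u = (-1 - (2)·0.4286 - (-2)·0.5000) / (5) = -0.1714
  v = (0 - (-2)·-0.2000 - (-1)·0.5000) / (7) = 0.0143
  w = (-11 - (-2)·-0.2000 - (-4)·0.4286) / (-10) = 0.9686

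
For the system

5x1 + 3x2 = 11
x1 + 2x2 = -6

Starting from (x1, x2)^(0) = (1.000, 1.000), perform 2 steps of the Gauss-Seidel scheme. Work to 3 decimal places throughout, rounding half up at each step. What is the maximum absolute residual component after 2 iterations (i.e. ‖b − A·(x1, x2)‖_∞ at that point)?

Iteration 1:
  x1 = (11 - (3)·1.000) / (5) = 1.600
  x2 = (-6 - (1)·1.600) / (2) = -3.800
Iteration 2:
  x1 = (11 - (3)·-3.800) / (5) = 4.480
  x2 = (-6 - (1)·4.480) / (2) = -5.240
Residual b − A·x = (4.320, 0.000); ∞-norm = 4.320

4.320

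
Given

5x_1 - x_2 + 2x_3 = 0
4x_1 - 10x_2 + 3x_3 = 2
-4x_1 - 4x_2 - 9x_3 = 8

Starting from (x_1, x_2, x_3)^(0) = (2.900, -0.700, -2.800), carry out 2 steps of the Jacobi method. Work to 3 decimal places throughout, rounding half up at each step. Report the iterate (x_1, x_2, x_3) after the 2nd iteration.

(0.771, -0.368, -1.378)

Iteration 1:
  x_1 = (0 - (-1)·-0.700 - (2)·-2.800) / (5) = 0.980
  x_2 = (2 - (4)·2.900 - (3)·-2.800) / (-10) = 0.120
  x_3 = (8 - (-4)·2.900 - (-4)·-0.700) / (-9) = -1.867
Iteration 2:
  x_1 = (0 - (-1)·0.120 - (2)·-1.867) / (5) = 0.771
  x_2 = (2 - (4)·0.980 - (3)·-1.867) / (-10) = -0.368
  x_3 = (8 - (-4)·0.980 - (-4)·0.120) / (-9) = -1.378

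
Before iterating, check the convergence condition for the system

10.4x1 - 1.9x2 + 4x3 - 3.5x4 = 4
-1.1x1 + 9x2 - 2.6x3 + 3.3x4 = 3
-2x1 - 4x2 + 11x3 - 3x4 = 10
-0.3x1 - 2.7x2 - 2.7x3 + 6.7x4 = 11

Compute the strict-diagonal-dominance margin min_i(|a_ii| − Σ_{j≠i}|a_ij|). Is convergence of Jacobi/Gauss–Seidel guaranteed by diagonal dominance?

row 1: |10.4| − (1.9+4+3.5) = 1
row 2: |9| − (1.1+2.6+3.3) = 2
row 3: |11| − (2+4+3) = 2
row 4: |6.7| − (0.3+2.7+2.7) = 1
minimum over rows = 1 → strictly diagonally dominant (convergence guaranteed)

1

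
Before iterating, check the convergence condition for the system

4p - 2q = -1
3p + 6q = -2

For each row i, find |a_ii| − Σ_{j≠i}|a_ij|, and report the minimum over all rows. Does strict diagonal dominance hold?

2

row 1: |4| − (2) = 2
row 2: |6| − (3) = 3
minimum over rows = 2 → strictly diagonally dominant (convergence guaranteed)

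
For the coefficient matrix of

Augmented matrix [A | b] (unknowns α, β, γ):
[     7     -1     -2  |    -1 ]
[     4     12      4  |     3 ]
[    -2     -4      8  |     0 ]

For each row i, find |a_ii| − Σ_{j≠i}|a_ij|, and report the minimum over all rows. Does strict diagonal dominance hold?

row 1: |7| − (1+2) = 4
row 2: |12| − (4+4) = 4
row 3: |8| − (2+4) = 2
minimum over rows = 2 → strictly diagonally dominant (convergence guaranteed)

2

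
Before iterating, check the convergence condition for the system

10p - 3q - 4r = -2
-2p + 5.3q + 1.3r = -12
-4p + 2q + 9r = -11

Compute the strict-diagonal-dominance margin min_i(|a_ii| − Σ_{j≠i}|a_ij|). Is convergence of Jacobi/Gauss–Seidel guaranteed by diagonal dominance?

row 1: |10| − (3+4) = 3
row 2: |5.3| − (2+1.3) = 2
row 3: |9| − (4+2) = 3
minimum over rows = 2 → strictly diagonally dominant (convergence guaranteed)

2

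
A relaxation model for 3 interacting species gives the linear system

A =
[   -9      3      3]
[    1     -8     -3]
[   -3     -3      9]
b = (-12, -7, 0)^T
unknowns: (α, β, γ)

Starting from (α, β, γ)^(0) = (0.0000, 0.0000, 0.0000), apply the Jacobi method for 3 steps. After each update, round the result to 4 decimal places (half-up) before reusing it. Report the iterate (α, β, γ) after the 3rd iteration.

Iteration 1:
  α = (-12 - (3)·0.0000 - (3)·0.0000) / (-9) = 1.3333
  β = (-7 - (1)·0.0000 - (-3)·0.0000) / (-8) = 0.8750
  γ = (0 - (-3)·0.0000 - (-3)·0.0000) / (9) = 0.0000
Iteration 2:
  α = (-12 - (3)·0.8750 - (3)·0.0000) / (-9) = 1.6250
  β = (-7 - (1)·1.3333 - (-3)·0.0000) / (-8) = 1.0417
  γ = (0 - (-3)·1.3333 - (-3)·0.8750) / (9) = 0.7361
Iteration 3:
  α = (-12 - (3)·1.0417 - (3)·0.7361) / (-9) = 1.9259
  β = (-7 - (1)·1.6250 - (-3)·0.7361) / (-8) = 0.8021
  γ = (0 - (-3)·1.6250 - (-3)·1.0417) / (9) = 0.8889

(1.9259, 0.8021, 0.8889)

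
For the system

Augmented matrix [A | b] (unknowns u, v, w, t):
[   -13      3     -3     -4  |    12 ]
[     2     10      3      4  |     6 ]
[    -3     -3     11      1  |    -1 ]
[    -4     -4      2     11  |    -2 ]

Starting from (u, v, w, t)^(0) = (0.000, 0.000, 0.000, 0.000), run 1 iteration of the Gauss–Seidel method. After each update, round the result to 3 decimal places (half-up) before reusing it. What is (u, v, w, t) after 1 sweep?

(-0.923, 0.785, -0.129, -0.209)

Iteration 1:
  u = (12 - (3)·0.000 - (-3)·0.000 - (-4)·0.000) / (-13) = -0.923
  v = (6 - (2)·-0.923 - (3)·0.000 - (4)·0.000) / (10) = 0.785
  w = (-1 - (-3)·-0.923 - (-3)·0.785 - (1)·0.000) / (11) = -0.129
  t = (-2 - (-4)·-0.923 - (-4)·0.785 - (2)·-0.129) / (11) = -0.209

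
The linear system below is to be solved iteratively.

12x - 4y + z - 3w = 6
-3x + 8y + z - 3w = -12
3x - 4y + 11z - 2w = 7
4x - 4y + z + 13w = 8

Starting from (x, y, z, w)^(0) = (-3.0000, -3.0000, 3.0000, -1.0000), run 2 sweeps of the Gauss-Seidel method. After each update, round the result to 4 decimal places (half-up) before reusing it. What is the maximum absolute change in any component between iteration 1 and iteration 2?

Iteration 1:
  x = (6 - (-4)·-3.0000 - (1)·3.0000 - (-3)·-1.0000) / (12) = -1.0000
  y = (-12 - (-3)·-1.0000 - (1)·3.0000 - (-3)·-1.0000) / (8) = -2.6250
  z = (7 - (3)·-1.0000 - (-4)·-2.6250 - (-2)·-1.0000) / (11) = -0.2273
  w = (8 - (4)·-1.0000 - (-4)·-2.6250 - (1)·-0.2273) / (13) = 0.1329
Iteration 2:
  x = (6 - (-4)·-2.6250 - (1)·-0.2273 - (-3)·0.1329) / (12) = -0.3228
  y = (-12 - (-3)·-0.3228 - (1)·-0.2273 - (-3)·0.1329) / (8) = -1.5428
  z = (7 - (3)·-0.3228 - (-4)·-1.5428 - (-2)·0.1329) / (11) = 0.1875
  w = (8 - (4)·-0.3228 - (-4)·-1.5428 - (1)·0.1875) / (13) = 0.2256
Change: (0.6772, 1.0822, 0.4148, 0.0927) → max |·| = 1.0822

1.0822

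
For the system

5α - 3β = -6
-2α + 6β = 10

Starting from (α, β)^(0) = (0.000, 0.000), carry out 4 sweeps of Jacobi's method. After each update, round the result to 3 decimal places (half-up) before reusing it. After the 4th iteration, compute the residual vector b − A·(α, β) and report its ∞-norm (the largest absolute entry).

Iteration 1:
  α = (-6 - (-3)·0.000) / (5) = -1.200
  β = (10 - (-2)·0.000) / (6) = 1.667
Iteration 2:
  α = (-6 - (-3)·1.667) / (5) = -0.200
  β = (10 - (-2)·-1.200) / (6) = 1.267
Iteration 3:
  α = (-6 - (-3)·1.267) / (5) = -0.440
  β = (10 - (-2)·-0.200) / (6) = 1.600
Iteration 4:
  α = (-6 - (-3)·1.600) / (5) = -0.240
  β = (10 - (-2)·-0.440) / (6) = 1.520
Residual b − A·x = (-0.240, 0.400); ∞-norm = 0.400

0.400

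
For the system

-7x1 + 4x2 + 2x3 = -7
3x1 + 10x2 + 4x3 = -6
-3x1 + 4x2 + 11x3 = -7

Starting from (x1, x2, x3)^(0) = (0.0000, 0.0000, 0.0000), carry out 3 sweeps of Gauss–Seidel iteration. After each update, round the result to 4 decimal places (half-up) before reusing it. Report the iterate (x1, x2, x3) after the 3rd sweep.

(0.5149, -0.6577, -0.2568)

Iteration 1:
  x1 = (-7 - (4)·0.0000 - (2)·0.0000) / (-7) = 1.0000
  x2 = (-6 - (3)·1.0000 - (4)·0.0000) / (10) = -0.9000
  x3 = (-7 - (-3)·1.0000 - (4)·-0.9000) / (11) = -0.0364
Iteration 2:
  x1 = (-7 - (4)·-0.9000 - (2)·-0.0364) / (-7) = 0.4753
  x2 = (-6 - (3)·0.4753 - (4)·-0.0364) / (10) = -0.7280
  x3 = (-7 - (-3)·0.4753 - (4)·-0.7280) / (11) = -0.2420
Iteration 3:
  x1 = (-7 - (4)·-0.7280 - (2)·-0.2420) / (-7) = 0.5149
  x2 = (-6 - (3)·0.5149 - (4)·-0.2420) / (10) = -0.6577
  x3 = (-7 - (-3)·0.5149 - (4)·-0.6577) / (11) = -0.2568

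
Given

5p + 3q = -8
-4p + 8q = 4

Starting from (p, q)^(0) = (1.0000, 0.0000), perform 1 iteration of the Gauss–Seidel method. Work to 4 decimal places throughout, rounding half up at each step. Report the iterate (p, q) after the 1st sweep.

(-1.6000, -0.3000)

Iteration 1:
  p = (-8 - (3)·0.0000) / (5) = -1.6000
  q = (4 - (-4)·-1.6000) / (8) = -0.3000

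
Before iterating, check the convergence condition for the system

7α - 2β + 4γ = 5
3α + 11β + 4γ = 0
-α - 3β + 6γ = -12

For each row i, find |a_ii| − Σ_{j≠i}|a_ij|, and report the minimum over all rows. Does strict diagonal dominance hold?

row 1: |7| − (2+4) = 1
row 2: |11| − (3+4) = 4
row 3: |6| − (1+3) = 2
minimum over rows = 1 → strictly diagonally dominant (convergence guaranteed)

1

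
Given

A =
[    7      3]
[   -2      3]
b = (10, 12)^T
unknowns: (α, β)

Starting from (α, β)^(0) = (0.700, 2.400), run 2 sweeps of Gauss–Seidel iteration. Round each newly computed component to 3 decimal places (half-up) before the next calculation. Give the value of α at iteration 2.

Iteration 1:
  α = (10 - (3)·2.400) / (7) = 0.400
  β = (12 - (-2)·0.400) / (3) = 4.267
Iteration 2:
  α = (10 - (3)·4.267) / (7) = -0.400
  β = (12 - (-2)·-0.400) / (3) = 3.733

-0.400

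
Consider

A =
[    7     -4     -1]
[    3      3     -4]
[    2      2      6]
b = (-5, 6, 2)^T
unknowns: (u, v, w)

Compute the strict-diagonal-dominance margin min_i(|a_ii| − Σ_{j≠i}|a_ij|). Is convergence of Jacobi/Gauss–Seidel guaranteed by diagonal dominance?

row 1: |7| − (4+1) = 2
row 2: |3| − (3+4) = -4
row 3: |6| − (2+2) = 2
minimum over rows = -4 → not strictly diagonally dominant

-4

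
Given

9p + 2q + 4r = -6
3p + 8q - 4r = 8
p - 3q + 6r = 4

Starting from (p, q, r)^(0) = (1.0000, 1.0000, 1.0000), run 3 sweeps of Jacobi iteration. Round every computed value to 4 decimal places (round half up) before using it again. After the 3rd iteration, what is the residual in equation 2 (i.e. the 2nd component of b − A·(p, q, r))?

Iteration 1:
  p = (-6 - (2)·1.0000 - (4)·1.0000) / (9) = -1.3333
  q = (8 - (3)·1.0000 - (-4)·1.0000) / (8) = 1.1250
  r = (4 - (1)·1.0000 - (-3)·1.0000) / (6) = 1.0000
Iteration 2:
  p = (-6 - (2)·1.1250 - (4)·1.0000) / (9) = -1.3611
  q = (8 - (3)·-1.3333 - (-4)·1.0000) / (8) = 2.0000
  r = (4 - (1)·-1.3333 - (-3)·1.1250) / (6) = 1.4514
Iteration 3:
  p = (-6 - (2)·2.0000 - (4)·1.4514) / (9) = -1.7562
  q = (8 - (3)·-1.3611 - (-4)·1.4514) / (8) = 2.2361
  r = (4 - (1)·-1.3611 - (-3)·2.0000) / (6) = 1.8935
Residual b − A·x = (-2.2404, 2.9538, 1.1035)

2.9538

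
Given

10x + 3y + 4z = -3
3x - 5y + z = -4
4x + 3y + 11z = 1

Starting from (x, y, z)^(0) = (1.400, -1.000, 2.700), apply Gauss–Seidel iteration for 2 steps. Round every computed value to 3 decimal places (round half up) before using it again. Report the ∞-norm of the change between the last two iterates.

0.454

Iteration 1:
  x = (-3 - (3)·-1.000 - (4)·2.700) / (10) = -1.080
  y = (-4 - (3)·-1.080 - (1)·2.700) / (-5) = 0.692
  z = (1 - (4)·-1.080 - (3)·0.692) / (11) = 0.295
Iteration 2:
  x = (-3 - (3)·0.692 - (4)·0.295) / (10) = -0.626
  y = (-4 - (3)·-0.626 - (1)·0.295) / (-5) = 0.483
  z = (1 - (4)·-0.626 - (3)·0.483) / (11) = 0.187
Change: (0.454, -0.209, -0.108) → max |·| = 0.454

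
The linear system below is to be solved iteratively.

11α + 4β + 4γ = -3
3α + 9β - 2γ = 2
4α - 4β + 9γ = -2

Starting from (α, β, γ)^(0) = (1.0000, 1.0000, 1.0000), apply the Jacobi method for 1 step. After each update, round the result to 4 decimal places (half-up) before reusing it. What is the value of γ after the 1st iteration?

Iteration 1:
  α = (-3 - (4)·1.0000 - (4)·1.0000) / (11) = -1.0000
  β = (2 - (3)·1.0000 - (-2)·1.0000) / (9) = 0.1111
  γ = (-2 - (4)·1.0000 - (-4)·1.0000) / (9) = -0.2222

-0.2222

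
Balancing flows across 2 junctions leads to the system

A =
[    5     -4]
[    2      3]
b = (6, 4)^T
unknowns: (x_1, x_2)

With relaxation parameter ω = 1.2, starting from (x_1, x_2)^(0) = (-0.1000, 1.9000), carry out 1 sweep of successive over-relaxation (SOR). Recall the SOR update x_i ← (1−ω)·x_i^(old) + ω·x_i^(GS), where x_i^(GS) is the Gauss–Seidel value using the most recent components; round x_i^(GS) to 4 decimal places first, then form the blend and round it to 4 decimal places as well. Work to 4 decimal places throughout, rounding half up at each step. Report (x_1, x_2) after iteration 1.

Iteration 1:
  x_1: GS value = (6 - (-4)·1.9000) / (5) = 2.7200;  x_1 ← (1−ω)·-0.1000 + ω·2.7200 = 3.2840
  x_2: GS value = (4 - (2)·3.2840) / (3) = -0.8560;  x_2 ← (1−ω)·1.9000 + ω·-0.8560 = -1.4072

(3.2840, -1.4072)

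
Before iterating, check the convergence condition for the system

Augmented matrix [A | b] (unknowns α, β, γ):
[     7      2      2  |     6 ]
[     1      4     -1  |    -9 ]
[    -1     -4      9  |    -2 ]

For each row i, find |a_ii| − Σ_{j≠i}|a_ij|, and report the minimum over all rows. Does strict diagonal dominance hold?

row 1: |7| − (2+2) = 3
row 2: |4| − (1+1) = 2
row 3: |9| − (1+4) = 4
minimum over rows = 2 → strictly diagonally dominant (convergence guaranteed)

2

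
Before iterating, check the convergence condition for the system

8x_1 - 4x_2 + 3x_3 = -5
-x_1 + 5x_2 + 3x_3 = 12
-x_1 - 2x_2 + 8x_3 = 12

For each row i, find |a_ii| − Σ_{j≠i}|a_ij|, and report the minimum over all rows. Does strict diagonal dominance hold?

row 1: |8| − (4+3) = 1
row 2: |5| − (1+3) = 1
row 3: |8| − (1+2) = 5
minimum over rows = 1 → strictly diagonally dominant (convergence guaranteed)

1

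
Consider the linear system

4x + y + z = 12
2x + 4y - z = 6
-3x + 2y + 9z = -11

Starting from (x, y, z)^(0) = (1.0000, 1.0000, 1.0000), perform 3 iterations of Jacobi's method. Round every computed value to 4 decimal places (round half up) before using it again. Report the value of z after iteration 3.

-0.2276

Iteration 1:
  x = (12 - (1)·1.0000 - (1)·1.0000) / (4) = 2.5000
  y = (6 - (2)·1.0000 - (-1)·1.0000) / (4) = 1.2500
  z = (-11 - (-3)·1.0000 - (2)·1.0000) / (9) = -1.1111
Iteration 2:
  x = (12 - (1)·1.2500 - (1)·-1.1111) / (4) = 2.9653
  y = (6 - (2)·2.5000 - (-1)·-1.1111) / (4) = -0.0278
  z = (-11 - (-3)·2.5000 - (2)·1.2500) / (9) = -0.6667
Iteration 3:
  x = (12 - (1)·-0.0278 - (1)·-0.6667) / (4) = 3.1736
  y = (6 - (2)·2.9653 - (-1)·-0.6667) / (4) = -0.1493
  z = (-11 - (-3)·2.9653 - (2)·-0.0278) / (9) = -0.2276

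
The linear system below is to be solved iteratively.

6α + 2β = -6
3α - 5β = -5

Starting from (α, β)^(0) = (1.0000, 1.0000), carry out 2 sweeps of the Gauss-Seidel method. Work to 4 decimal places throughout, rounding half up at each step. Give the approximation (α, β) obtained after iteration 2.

Iteration 1:
  α = (-6 - (2)·1.0000) / (6) = -1.3333
  β = (-5 - (3)·-1.3333) / (-5) = 0.2000
Iteration 2:
  α = (-6 - (2)·0.2000) / (6) = -1.0667
  β = (-5 - (3)·-1.0667) / (-5) = 0.3600

(-1.0667, 0.3600)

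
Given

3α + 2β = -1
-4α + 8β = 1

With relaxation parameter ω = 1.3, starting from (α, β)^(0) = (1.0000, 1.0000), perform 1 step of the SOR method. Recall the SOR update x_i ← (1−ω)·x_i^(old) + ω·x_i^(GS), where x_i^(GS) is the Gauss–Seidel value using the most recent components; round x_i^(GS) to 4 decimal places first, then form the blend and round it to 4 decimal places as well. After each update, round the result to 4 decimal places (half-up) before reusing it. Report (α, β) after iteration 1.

Iteration 1:
  α: GS value = (-1 - (2)·1.0000) / (3) = -1.0000;  α ← (1−ω)·1.0000 + ω·-1.0000 = -1.6000
  β: GS value = (1 - (-4)·-1.6000) / (8) = -0.6750;  β ← (1−ω)·1.0000 + ω·-0.6750 = -1.1775

(-1.6000, -1.1775)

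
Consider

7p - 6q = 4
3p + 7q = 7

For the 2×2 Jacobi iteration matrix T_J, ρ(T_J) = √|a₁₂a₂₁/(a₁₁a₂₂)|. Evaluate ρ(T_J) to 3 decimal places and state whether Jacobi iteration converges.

0.606

a₁₂a₂₁/(a₁₁a₂₂) = (-6)·(3) / ((7)·(7)) = -0.367347
ρ = √|-0.367347| = √0.367347 = 0.606
ρ < 1, so Jacobi converges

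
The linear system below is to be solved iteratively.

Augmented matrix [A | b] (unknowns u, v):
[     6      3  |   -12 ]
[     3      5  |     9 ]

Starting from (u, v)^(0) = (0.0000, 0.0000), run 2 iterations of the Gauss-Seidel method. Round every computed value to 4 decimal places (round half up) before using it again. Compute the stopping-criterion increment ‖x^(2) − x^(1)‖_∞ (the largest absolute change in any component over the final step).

Iteration 1:
  u = (-12 - (3)·0.0000) / (6) = -2.0000
  v = (9 - (3)·-2.0000) / (5) = 3.0000
Iteration 2:
  u = (-12 - (3)·3.0000) / (6) = -3.5000
  v = (9 - (3)·-3.5000) / (5) = 3.9000
Change: (-1.5000, 0.9000) → max |·| = 1.5000

1.5000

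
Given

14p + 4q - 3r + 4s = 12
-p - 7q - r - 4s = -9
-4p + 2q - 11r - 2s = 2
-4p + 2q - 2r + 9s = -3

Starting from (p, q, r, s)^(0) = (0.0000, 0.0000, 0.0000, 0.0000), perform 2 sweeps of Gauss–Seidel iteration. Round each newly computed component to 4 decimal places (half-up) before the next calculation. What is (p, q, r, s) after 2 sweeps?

(0.5425, 1.4048, -0.0739, -0.4208)

Iteration 1:
  p = (12 - (4)·0.0000 - (-3)·0.0000 - (4)·0.0000) / (14) = 0.8571
  q = (-9 - (-1)·0.8571 - (-1)·0.0000 - (-4)·0.0000) / (-7) = 1.1633
  r = (2 - (-4)·0.8571 - (2)·1.1633 - (-2)·0.0000) / (-11) = -0.2820
  s = (-3 - (-4)·0.8571 - (2)·1.1633 - (-2)·-0.2820) / (9) = -0.2736
Iteration 2:
  p = (12 - (4)·1.1633 - (-3)·-0.2820 - (4)·-0.2736) / (14) = 0.5425
  q = (-9 - (-1)·0.5425 - (-1)·-0.2820 - (-4)·-0.2736) / (-7) = 1.4048
  r = (2 - (-4)·0.5425 - (2)·1.4048 - (-2)·-0.2736) / (-11) = -0.0739
  s = (-3 - (-4)·0.5425 - (2)·1.4048 - (-2)·-0.0739) / (9) = -0.4208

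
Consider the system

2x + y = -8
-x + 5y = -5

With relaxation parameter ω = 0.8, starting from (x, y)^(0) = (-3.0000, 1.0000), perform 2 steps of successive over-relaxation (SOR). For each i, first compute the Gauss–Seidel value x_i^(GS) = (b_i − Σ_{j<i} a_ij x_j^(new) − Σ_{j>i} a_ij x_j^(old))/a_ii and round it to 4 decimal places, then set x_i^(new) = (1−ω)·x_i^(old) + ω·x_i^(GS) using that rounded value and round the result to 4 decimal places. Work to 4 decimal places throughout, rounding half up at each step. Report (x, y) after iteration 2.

Iteration 1:
  x: GS value = (-8 - (1)·1.0000) / (2) = -4.5000;  x ← (1−ω)·-3.0000 + ω·-4.5000 = -4.2000
  y: GS value = (-5 - (-1)·-4.2000) / (5) = -1.8400;  y ← (1−ω)·1.0000 + ω·-1.8400 = -1.2720
Iteration 2:
  x: GS value = (-8 - (1)·-1.2720) / (2) = -3.3640;  x ← (1−ω)·-4.2000 + ω·-3.3640 = -3.5312
  y: GS value = (-5 - (-1)·-3.5312) / (5) = -1.7062;  y ← (1−ω)·-1.2720 + ω·-1.7062 = -1.6194

(-3.5312, -1.6194)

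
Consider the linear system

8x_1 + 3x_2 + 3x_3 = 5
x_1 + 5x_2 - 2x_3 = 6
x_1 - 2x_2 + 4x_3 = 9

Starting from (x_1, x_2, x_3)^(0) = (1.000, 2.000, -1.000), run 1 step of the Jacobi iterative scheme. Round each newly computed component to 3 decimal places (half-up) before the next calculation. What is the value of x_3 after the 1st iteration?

Iteration 1:
  x_1 = (5 - (3)·2.000 - (3)·-1.000) / (8) = 0.250
  x_2 = (6 - (1)·1.000 - (-2)·-1.000) / (5) = 0.600
  x_3 = (9 - (1)·1.000 - (-2)·2.000) / (4) = 3.000

3.000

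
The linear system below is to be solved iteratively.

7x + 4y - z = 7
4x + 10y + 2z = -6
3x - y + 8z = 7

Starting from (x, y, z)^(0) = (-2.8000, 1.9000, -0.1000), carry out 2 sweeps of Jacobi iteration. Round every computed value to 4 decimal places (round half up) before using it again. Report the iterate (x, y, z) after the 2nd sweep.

(1.0004, -0.9925, 0.9800)

Iteration 1:
  x = (7 - (4)·1.9000 - (-1)·-0.1000) / (7) = -0.1000
  y = (-6 - (4)·-2.8000 - (2)·-0.1000) / (10) = 0.5400
  z = (7 - (3)·-2.8000 - (-1)·1.9000) / (8) = 2.1625
Iteration 2:
  x = (7 - (4)·0.5400 - (-1)·2.1625) / (7) = 1.0004
  y = (-6 - (4)·-0.1000 - (2)·2.1625) / (10) = -0.9925
  z = (7 - (3)·-0.1000 - (-1)·0.5400) / (8) = 0.9800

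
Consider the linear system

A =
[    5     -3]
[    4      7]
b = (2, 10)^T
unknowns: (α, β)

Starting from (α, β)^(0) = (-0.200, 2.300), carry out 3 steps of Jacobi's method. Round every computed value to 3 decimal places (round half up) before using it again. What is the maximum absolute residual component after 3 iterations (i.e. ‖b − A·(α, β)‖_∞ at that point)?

2.715

Iteration 1:
  α = (2 - (-3)·2.300) / (5) = 1.780
  β = (10 - (4)·-0.200) / (7) = 1.543
Iteration 2:
  α = (2 - (-3)·1.543) / (5) = 1.326
  β = (10 - (4)·1.780) / (7) = 0.411
Iteration 3:
  α = (2 - (-3)·0.411) / (5) = 0.647
  β = (10 - (4)·1.326) / (7) = 0.671
Residual b − A·x = (0.778, 2.715); ∞-norm = 2.715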